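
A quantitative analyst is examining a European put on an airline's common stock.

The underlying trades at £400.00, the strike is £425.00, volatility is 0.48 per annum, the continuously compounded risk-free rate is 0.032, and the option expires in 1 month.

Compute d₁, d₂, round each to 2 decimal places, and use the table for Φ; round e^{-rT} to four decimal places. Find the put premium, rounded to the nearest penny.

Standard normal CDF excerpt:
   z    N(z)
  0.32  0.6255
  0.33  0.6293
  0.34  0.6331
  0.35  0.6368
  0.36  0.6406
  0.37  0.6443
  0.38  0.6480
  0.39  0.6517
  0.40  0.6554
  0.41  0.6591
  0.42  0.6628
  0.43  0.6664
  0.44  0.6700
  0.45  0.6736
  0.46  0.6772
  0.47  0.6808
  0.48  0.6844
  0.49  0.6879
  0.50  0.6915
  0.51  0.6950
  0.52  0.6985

σ√T = 0.48·√0.08333 = 0.1386
d₁ = [ln(400/425) + (0.032 + 0.48²/2)·0.08333] / 0.1386 = [-0.0606 + 0.0123] / 0.1386 = -0.3490 ≈ -0.35
d₂ = d₁ − σ√T = -0.3490 − 0.1386 = -0.4876 ≈ -0.49
exp(−rT) = exp(−0.032·0.08333) = 0.9973
N(−d₂) = N(0.49) = 0.6879;  N(−d₁) = N(0.35) = 0.6368
P = 425·0.9973·0.6879 − 400·0.6368 = 291.5681 − 254.7200 = 36.8481

£36.85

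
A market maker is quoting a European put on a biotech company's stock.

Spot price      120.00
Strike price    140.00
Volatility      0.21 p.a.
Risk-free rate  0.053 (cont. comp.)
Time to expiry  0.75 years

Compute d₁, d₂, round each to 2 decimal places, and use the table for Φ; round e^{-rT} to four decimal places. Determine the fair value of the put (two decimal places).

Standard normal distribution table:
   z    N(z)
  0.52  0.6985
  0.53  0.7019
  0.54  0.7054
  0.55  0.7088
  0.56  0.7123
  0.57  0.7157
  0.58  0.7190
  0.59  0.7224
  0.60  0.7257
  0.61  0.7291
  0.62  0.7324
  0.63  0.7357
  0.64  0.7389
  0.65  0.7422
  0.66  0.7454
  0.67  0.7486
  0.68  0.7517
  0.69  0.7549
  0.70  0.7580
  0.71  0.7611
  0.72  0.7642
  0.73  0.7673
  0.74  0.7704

T = 0.75;  σ√T = 0.1819
d₁ = [ln(120/140) + (0.053 + ½·0.21²)·0.75] / (σ√T) = (-0.1542 + 0.0563) / 0.1819 = -0.5381 which rounds to -0.54
d₂ = -0.5381 − 0.1819 = -0.7200 which rounds to -0.72
exp(−rT) = exp(−0.053·0.75) = 0.9610
N(−d₂) = N(0.72) = 0.7642;  N(−d₁) = N(0.54) = 0.7054
P = 140·0.9610·0.7642 − 120·0.7054 = 102.8155 − 84.6480 = 18.1675

18.17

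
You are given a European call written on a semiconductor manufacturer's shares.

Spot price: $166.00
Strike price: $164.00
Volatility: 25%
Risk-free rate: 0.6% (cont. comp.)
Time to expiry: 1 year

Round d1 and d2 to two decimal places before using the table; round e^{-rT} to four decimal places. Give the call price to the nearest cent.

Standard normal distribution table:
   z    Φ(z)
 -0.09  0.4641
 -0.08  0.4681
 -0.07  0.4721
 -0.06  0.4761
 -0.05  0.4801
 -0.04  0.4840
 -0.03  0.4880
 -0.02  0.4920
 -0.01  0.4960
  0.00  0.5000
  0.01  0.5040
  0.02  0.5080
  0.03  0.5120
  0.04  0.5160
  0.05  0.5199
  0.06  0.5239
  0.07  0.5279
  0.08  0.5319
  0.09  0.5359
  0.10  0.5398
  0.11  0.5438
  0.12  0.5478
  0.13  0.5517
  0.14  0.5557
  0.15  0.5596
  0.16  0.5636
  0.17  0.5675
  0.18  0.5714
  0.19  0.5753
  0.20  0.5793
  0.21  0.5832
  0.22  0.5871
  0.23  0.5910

σ√T = 0.25·√1 = 0.2500
d₁ = [ln(166/164) + (0.006 + 0.25²/2)·1] / 0.2500 = [0.0121 + 0.0372] / 0.2500 = 0.1975 ≈ 0.20
d₂ = d₁ − σ√T = 0.1975 − 0.2500 = -0.0525 ≈ -0.05
e^(−rT) = e^(−0.006·1) = 0.9940
N(d₁) = N(0.20) = 0.5793;  N(d₂) = N(-0.05) = 0.4801
C = 166·0.5793 − 164·0.9940·0.4801 = 96.1638 − 78.2640 = 17.8998

$17.90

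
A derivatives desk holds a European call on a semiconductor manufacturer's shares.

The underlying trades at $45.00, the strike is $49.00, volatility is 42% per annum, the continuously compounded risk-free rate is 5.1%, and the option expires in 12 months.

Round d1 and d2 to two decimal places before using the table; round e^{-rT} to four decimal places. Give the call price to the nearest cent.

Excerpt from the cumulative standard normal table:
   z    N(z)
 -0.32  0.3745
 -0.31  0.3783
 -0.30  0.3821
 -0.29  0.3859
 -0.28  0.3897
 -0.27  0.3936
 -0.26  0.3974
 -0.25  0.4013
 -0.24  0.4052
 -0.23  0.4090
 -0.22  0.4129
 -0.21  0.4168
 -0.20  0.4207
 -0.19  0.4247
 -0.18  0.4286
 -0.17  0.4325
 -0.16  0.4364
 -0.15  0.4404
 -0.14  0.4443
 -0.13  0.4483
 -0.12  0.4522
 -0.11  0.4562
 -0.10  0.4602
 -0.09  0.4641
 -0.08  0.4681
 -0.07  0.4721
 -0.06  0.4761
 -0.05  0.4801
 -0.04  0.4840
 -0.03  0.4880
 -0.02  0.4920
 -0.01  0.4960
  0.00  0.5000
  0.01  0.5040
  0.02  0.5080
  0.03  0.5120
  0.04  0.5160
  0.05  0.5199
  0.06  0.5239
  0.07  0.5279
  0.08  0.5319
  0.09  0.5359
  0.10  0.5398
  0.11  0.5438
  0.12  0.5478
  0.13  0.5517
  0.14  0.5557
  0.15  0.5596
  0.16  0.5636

$6.86

σ√T = 0.42·√1 = 0.4200
d₁ = [ln(45/49) + (0.051 + ½·0.42²)·1] / (σ√T) = (-0.0852 + 0.1392) / 0.4200 = 0.1287 → 0.13
d₂ = 0.1287 − 0.4200 = -0.2913 → -0.29
e^(−rT) = e^(−0.051·1) = 0.9503
C = 45·N(0.13) − 49·0.9503·N(-0.29) = 45·0.5517 − 49·0.9503·0.3859 = 24.8265 − 17.9693 = 6.8572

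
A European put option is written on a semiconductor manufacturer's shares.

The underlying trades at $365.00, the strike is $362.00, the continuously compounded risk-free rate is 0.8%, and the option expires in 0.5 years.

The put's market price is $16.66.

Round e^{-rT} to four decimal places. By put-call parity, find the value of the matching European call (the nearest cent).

exp(−rT) = exp(−0.008·0.5) = 0.9960
Put-call parity: C − P = S − K·e^(−rT) = 365 − 362·0.9960 = 365 − 360.5520 = 4.4480
C = P + (C − P) = 16.66 + (4.4480) = 21.1080

$21.11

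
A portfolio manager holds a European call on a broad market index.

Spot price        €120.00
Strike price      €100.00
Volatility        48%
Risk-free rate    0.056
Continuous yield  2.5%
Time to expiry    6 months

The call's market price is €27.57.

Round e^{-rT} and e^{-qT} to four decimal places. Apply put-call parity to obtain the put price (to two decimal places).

exp(−qT) = exp(−0.025·0.5) = 0.9876;  exp(−rT) = exp(−0.056·0.5) = 0.9724
Put-call parity: C − P = S·e^(−qT) − K·e^(−rT) = 120·0.9876 − 100·0.9724 = 118.5120 − 97.2400 = 21.2720
P = C − (C − P) = 27.57 − (21.2720) = 6.2980

€6.30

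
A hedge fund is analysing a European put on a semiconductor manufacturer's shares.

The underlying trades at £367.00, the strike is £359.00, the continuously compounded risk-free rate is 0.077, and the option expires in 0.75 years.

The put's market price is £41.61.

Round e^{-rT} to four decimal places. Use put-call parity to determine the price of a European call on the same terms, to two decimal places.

exp(−rT) = exp(−0.077·0.75) = 0.9439
Put-call parity: C − P = S − K·e^(−rT) = 367 − 359·0.9439 = 367 − 338.8601 = 28.1399
C = P + (C − P) = 41.61 + (28.1399) = 69.7499

£69.75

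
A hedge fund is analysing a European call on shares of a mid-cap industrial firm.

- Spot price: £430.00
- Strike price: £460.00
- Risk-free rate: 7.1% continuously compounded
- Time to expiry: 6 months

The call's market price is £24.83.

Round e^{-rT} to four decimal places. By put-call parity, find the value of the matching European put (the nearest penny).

exp(−rT) = exp(−0.071·0.5) = 0.9651
Put-call parity: C − P = S − K·e^(−rT) = 430 − 460·0.9651 = 430 − 443.9460 = -13.9460
P = C − (C − P) = 24.83 − (-13.9460) = 38.7760

£38.78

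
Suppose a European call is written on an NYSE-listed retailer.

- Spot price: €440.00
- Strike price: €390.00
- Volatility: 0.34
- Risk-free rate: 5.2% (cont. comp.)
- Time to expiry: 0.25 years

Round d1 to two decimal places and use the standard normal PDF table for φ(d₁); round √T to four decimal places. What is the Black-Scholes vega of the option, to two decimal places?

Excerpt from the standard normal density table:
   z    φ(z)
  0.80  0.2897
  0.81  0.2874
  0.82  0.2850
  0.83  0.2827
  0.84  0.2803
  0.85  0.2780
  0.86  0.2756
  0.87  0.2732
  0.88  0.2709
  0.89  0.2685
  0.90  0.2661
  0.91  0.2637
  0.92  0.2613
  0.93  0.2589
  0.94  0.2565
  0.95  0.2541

60.10

T = 0.25;  σ√T = 0.1700
d₁ = [ln(440/390) + (0.052 + 0.34²/2)·0.25] / 0.1700 = [0.1206 + 0.0275] / 0.1700 = 0.8710 ≈ 0.87
√T = √0.25 = 0.5000
φ(d₁) = φ(0.87) = 0.2732
vega = S·φ(d₁)·√T = 440·0.2732·0.5000 = 60.1040
(Vega is the same for a European call and put with the same parameters.)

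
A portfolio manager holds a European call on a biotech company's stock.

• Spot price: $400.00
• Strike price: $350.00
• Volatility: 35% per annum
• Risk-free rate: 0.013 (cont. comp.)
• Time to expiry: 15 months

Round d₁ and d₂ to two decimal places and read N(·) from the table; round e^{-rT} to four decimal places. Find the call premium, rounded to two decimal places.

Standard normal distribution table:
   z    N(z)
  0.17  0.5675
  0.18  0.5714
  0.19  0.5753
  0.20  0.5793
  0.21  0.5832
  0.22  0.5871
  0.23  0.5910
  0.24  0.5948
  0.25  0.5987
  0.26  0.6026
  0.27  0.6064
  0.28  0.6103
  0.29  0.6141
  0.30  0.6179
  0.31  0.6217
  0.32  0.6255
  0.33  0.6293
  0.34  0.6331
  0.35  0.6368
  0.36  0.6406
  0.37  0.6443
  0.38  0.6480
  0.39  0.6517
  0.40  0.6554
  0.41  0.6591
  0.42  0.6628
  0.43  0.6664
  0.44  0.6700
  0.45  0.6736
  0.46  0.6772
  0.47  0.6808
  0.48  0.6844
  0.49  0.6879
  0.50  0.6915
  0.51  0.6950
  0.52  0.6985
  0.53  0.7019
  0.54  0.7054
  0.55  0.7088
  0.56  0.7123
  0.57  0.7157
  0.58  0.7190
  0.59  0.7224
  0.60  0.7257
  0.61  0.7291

$89.49

σ√T = 0.35·√1.25 = 0.3913
ln(S/K) + (r + σ²/2)T = ln(400/350) + (0.013 + 0.35²/2)·1.25 = 0.1335 + 0.0928 = 0.2263
d₁ = 0.2263 / 0.3913 = 0.5784 ≈ 0.58
d₂ = d₁ − σ√T = 0.5784 − 0.3913 = 0.1871 ≈ 0.19
exp(−rT) = exp(−0.013·1.25) = 0.9839
C = 400·N(0.58) − 350·0.9839·N(0.19) = 400·0.7190 − 350·0.9839·0.5753 = 287.6000 − 198.1132 = 89.4868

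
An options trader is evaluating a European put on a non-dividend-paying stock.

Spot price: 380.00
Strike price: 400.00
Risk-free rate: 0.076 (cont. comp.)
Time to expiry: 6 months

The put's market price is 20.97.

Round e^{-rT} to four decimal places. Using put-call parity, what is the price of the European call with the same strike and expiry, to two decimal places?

e^(−rT) = e^(−0.076·0.5) = 0.9627
Put-call parity: C − P = S − K·e^(−rT) = 380 − 400·0.9627 = 380 − 385.0800 = -5.0800
C = P + (C − P) = 20.97 + (-5.0800) = 15.8900

15.89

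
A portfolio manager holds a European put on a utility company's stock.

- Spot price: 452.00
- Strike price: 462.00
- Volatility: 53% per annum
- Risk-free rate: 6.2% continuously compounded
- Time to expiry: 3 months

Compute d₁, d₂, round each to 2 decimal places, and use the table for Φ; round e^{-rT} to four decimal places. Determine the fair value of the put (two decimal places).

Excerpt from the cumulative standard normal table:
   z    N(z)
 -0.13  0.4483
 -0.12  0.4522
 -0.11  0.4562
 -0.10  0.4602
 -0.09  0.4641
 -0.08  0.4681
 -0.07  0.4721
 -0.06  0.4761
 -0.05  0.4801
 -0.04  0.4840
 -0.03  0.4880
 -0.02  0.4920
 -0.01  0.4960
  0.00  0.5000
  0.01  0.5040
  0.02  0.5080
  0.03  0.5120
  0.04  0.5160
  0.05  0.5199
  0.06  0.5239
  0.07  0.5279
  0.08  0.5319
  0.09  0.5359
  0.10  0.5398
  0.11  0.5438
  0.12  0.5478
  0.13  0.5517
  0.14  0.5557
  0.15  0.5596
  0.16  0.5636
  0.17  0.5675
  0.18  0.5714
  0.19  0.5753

σ√T = 0.53·√0.25 = 0.2650
ln(S/K) + (r + σ²/2)T = ln(452/462) + (0.062 + 0.53²/2)·0.25 = -0.0219 + 0.0506 = 0.0287
d₁ = 0.0287 / 0.2650 = 0.1084 → 0.11
d₂ = d₁ − σ√T = 0.1084 − 0.2650 = -0.1566 → -0.16
e^(−rT) = e^(−0.062·0.25) = 0.9846
P = 462·0.9846·N(0.16) − 452·N(-0.11) = 462·0.9846·0.5636 − 452·0.4562 = 256.3733 − 206.2024 = 50.1709

50.17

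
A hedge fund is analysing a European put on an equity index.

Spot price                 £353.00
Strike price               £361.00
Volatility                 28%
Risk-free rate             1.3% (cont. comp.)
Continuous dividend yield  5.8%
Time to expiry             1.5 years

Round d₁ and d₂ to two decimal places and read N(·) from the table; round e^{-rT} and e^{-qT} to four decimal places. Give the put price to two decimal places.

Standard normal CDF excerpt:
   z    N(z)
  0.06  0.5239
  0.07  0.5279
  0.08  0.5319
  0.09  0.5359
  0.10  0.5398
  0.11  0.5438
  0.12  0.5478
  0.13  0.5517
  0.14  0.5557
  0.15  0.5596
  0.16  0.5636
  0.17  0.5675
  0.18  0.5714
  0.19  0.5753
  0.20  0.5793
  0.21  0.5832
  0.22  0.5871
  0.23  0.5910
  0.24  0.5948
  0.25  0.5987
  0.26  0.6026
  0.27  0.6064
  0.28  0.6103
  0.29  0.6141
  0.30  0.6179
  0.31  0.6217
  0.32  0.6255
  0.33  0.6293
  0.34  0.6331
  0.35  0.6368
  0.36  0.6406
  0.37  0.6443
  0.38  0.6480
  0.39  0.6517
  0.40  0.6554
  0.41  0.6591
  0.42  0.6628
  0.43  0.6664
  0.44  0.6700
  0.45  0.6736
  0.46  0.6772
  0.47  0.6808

£62.51

σ√T = 0.28·√1.5 = 0.3429
d₁ = [ln(353/361) + (0.013 − 0.058 + 0.28²/2)·1.5] / 0.3429 = [-0.0224 − 0.0087] / 0.3429 = -0.0907 which rounds to -0.09
d₂ = d₁ − σ√T = -0.0907 − 0.3429 = -0.4336 which rounds to -0.43
e^(−qT) = e^(−0.058·1.5) = 0.9167;  e^(−rT) = e^(−0.013·1.5) = 0.9807
N(−d₂) = N(0.43) = 0.6664;  N(−d₁) = N(0.09) = 0.5359
P = 361·0.9807·0.6664 − 353·0.9167·0.5359 = 235.9274 − 173.4146 = 62.5128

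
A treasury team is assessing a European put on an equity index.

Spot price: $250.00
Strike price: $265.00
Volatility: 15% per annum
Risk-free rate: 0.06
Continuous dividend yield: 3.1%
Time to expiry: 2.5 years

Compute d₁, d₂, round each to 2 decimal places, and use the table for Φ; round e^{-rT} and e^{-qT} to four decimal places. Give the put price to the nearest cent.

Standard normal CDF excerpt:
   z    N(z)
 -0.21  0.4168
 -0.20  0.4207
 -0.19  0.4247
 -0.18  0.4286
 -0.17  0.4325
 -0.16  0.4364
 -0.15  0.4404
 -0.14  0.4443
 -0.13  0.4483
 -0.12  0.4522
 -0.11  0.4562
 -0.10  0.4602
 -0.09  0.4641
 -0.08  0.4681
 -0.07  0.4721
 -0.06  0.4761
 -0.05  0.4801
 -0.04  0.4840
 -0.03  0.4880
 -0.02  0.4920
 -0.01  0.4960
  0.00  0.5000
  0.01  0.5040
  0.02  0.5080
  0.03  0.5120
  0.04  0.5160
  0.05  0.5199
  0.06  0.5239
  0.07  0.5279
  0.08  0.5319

$20.34

σ√T = 0.15 × 1.5811 = 0.2372
ln(S/K) + (r − q + σ²/2)T = ln(250/265) + (0.06 − 0.031 + 0.15²/2)·2.5 = -0.0583 + 0.1006 = 0.0424
d₁ = 0.0424 / 0.2372 = 0.1786 ⇒ 0.18
d₂ = d₁ − σ√T = 0.1786 − 0.2372 = -0.0586 ⇒ -0.06
e^(−qT) = e^(−0.031·2.5) = 0.9254;  e^(−rT) = e^(−0.06·2.5) = 0.8607
N(−d₂) = N(0.06) = 0.5239;  N(−d₁) = N(-0.18) = 0.4286
P = 265·0.8607·0.5239 − 250·0.9254·0.4286 = 119.4940 − 99.1566 = 20.3374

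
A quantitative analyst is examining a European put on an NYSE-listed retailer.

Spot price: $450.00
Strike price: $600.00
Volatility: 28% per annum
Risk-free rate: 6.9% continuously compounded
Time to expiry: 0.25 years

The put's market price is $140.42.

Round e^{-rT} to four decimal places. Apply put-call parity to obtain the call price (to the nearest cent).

exp(−rT) = exp(−0.069·0.25) = 0.9829
Put-call parity: C − P = S − K·e^(−rT) = 450 − 600·0.9829 = 450 − 589.7400 = -139.7400
C = P + (C − P) = 140.42 + (-139.7400) = 0.6800

$0.68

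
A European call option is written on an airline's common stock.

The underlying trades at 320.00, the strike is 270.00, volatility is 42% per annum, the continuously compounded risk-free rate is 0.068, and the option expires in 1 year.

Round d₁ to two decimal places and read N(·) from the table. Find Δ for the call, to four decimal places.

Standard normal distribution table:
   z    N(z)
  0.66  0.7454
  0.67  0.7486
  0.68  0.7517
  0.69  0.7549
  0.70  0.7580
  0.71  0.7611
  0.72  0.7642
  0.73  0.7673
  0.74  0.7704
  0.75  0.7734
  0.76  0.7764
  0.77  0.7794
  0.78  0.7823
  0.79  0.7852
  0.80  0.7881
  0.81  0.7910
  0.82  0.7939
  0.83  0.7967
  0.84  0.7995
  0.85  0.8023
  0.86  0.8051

0.7823

σ√T = 0.42·√1 = 0.4200
d₁ = [ln(320/270) + (0.068 + ½·0.42²)·1] / (σ√T) = (0.1699 + 0.1562) / 0.4200 = 0.7764 ≈ 0.78
N(d₁) = N(0.78) = 0.7823
Δ_call = N(d₁) = 0.7823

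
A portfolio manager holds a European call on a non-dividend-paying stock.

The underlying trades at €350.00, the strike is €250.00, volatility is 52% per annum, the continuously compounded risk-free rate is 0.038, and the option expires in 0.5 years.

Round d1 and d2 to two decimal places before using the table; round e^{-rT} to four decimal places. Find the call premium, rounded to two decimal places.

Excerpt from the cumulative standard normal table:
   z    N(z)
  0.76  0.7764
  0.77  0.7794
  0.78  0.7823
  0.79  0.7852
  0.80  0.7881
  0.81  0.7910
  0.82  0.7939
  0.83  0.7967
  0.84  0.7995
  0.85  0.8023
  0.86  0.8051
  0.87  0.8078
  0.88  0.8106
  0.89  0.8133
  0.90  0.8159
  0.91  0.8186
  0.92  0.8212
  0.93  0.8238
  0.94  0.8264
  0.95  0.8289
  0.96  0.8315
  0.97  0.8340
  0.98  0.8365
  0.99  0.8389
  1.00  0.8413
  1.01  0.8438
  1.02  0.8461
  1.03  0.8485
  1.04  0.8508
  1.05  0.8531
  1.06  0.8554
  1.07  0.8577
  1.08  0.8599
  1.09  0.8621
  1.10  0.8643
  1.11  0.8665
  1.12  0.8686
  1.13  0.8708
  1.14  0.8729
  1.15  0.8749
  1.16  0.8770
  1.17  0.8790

€114.32

T = 0.5;  σ√T = 0.3677
d₁ = [ln(350/250) + (0.038 + ½·0.52²)·0.5] / (σ√T) = (0.3365 + 0.0866) / 0.3677 = 1.1506 ⇒ 1.15
d₂ = 1.1506 − 0.3677 = 0.7829 ⇒ 0.78
e^(−rT) = e^(−0.038·0.5) = 0.9812
N(d₁) = N(1.15) = 0.8749;  N(d₂) = N(0.78) = 0.7823
C = 350·0.8749 − 250·0.9812·0.7823 = 306.2150 − 191.8982 = 114.3168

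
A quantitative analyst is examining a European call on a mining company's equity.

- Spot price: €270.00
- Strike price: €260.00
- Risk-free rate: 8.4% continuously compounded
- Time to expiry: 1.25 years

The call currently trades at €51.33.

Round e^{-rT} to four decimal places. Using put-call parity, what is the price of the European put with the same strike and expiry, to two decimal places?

e^(−rT) = e^(−0.084·1.25) = 0.9003
Put-call parity: C − P = S − K·e^(−rT) = 270 − 260·0.9003 = 270 − 234.0780 = 35.9220
P = C − (C − P) = 51.33 − (35.9220) = 15.4080

€15.41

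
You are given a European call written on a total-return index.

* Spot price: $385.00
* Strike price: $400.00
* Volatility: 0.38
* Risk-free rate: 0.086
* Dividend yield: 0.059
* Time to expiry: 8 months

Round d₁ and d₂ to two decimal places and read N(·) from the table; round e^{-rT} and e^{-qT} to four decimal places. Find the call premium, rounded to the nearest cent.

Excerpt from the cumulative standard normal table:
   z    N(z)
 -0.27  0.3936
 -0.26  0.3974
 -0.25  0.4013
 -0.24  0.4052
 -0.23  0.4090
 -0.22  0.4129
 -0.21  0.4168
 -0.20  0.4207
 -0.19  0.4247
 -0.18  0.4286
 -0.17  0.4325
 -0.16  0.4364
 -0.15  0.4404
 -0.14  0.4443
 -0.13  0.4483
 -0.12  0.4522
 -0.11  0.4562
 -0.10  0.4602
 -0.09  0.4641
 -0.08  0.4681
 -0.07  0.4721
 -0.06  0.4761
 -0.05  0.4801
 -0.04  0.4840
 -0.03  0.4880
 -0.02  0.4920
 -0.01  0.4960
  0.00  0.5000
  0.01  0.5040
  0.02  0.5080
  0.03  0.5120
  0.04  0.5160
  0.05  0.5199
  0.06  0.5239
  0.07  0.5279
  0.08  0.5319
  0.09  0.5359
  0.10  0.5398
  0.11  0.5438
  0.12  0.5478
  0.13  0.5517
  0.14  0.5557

$42.40

σ√T = 0.38 × 0.8165 = 0.3103
ln(S/K) + (r − q + σ²/2)T = ln(385/400) + (0.086 − 0.059 + 0.38²/2)·0.6667 = -0.0382 + 0.0661 = 0.0279
d₁ = 0.0279 / 0.3103 = 0.0900 → 0.09
d₂ = d₁ − σ√T = 0.0900 − 0.3103 = -0.2203 → -0.22
exp(−qT) = exp(−0.059·0.6667) = 0.9614;  exp(−rT) = exp(−0.086·0.6667) = 0.9443
C = 385·0.9614·N(0.09) − 400·0.9443·N(-0.22) = 385·0.9614·0.5359 − 400·0.9443·0.4129 = 198.3575 − 155.9606 = 42.3969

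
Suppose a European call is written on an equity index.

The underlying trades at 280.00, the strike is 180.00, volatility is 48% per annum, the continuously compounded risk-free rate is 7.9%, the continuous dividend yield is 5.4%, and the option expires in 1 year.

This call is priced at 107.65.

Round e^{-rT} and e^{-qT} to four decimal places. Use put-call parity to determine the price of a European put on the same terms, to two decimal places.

8.70

exp(−qT) = exp(−0.054·1) = 0.9474;  exp(−rT) = exp(−0.079·1) = 0.9240
Put-call parity: C − P = S·e^(−qT) − K·e^(−rT) = 280·0.9474 − 180·0.9240 = 265.2720 − 166.3200 = 98.9520
P = C − (C − P) = 107.65 − (98.9520) = 8.6980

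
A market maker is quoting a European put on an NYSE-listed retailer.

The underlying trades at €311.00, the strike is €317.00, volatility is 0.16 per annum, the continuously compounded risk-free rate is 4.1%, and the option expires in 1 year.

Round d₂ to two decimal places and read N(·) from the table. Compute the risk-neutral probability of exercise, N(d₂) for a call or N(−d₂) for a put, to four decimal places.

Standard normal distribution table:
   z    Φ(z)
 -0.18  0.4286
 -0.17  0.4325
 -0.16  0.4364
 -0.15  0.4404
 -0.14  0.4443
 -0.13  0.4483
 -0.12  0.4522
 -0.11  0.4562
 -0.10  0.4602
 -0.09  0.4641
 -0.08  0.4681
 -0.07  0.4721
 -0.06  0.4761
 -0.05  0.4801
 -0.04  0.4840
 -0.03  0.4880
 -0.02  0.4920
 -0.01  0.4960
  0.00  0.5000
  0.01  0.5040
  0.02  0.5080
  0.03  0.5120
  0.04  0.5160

σ√T = 0.16·√1 = 0.1600
ln(S/K) + (r + σ²/2)T = ln(311/317) + (0.041 + 0.16²/2)·1 = -0.0191 + 0.0538 = 0.0347
d₁ = 0.0347 / 0.1600 = 0.2168 ⇒ 0.22
d₂ = d₁ − σ√T = 0.2168 − 0.1600 = 0.0568 ⇒ 0.06
Risk-neutral Pr[S_T < K] = N(−d₂) = N(-0.06) = 0.4761

0.4761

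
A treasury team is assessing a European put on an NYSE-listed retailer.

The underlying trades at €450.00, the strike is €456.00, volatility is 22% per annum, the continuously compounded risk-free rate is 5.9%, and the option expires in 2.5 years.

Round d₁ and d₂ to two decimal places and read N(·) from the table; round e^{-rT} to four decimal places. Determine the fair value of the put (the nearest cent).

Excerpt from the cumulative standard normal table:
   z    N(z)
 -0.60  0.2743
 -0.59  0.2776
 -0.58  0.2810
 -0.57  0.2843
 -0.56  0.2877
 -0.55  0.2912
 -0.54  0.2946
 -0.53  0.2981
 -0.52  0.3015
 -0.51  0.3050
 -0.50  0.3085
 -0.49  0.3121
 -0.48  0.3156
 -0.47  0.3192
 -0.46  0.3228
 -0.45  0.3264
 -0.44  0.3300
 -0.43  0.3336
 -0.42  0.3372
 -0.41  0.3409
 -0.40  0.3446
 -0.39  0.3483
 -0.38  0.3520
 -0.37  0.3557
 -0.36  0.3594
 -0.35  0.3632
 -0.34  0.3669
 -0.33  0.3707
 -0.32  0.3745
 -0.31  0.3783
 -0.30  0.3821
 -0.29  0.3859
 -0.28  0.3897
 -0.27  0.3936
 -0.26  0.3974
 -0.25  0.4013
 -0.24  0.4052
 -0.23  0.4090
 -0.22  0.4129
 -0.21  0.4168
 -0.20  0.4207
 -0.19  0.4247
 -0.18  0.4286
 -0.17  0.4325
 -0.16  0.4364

€34.54

T = 2.5;  σ√T = 0.3479
ln(S/K) + (r + σ²/2)T = ln(450/456) + (0.059 + 0.22²/2)·2.5 = -0.0132 + 0.2080 = 0.1948
d₁ = 0.1948 / 0.3479 = 0.5599 ≈ 0.56
d₂ = d₁ − σ√T = 0.5599 − 0.3479 = 0.2120 ≈ 0.21
e^(−rT) = e^(−0.059·2.5) = 0.8629
N(−d₂) = N(-0.21) = 0.4168;  N(−d₁) = N(-0.56) = 0.2877
P = 456·0.8629·0.4168 − 450·0.2877 = 164.0035 − 129.4650 = 34.5385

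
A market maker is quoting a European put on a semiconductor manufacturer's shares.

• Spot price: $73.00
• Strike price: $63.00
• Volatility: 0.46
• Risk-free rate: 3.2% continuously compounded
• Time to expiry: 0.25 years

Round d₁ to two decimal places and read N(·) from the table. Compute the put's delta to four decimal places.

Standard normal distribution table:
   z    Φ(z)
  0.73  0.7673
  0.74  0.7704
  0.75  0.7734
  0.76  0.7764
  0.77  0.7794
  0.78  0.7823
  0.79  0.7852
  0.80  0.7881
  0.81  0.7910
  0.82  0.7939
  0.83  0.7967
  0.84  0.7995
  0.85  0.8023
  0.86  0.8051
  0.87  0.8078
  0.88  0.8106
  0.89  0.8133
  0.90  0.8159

T = 0.25;  σ√T = 0.2300
d₁ = [ln(73/63) + (0.032 + 0.46²/2)·0.25] / 0.2300 = [0.1473 + 0.0345] / 0.2300 = 0.7903 → 0.79
N(d₁) = N(0.79) = 0.7852
Δ_put = N(d₁) − 1 = 0.7852 − 1 = -0.2148

-0.2148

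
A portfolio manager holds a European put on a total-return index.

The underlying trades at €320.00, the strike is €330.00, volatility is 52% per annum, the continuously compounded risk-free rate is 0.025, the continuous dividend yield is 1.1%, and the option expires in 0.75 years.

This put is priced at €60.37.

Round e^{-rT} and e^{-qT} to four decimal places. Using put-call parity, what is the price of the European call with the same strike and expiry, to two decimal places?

€53.88

exp(−qT) = exp(−0.011·0.75) = 0.9918;  exp(−rT) = exp(−0.025·0.75) = 0.9814
Put-call parity: C − P = S·e^(−qT) − K·e^(−rT) = 320·0.9918 − 330·0.9814 = 317.3760 − 323.8620 = -6.4860
C = P + (C − P) = 60.37 + (-6.4860) = 53.8840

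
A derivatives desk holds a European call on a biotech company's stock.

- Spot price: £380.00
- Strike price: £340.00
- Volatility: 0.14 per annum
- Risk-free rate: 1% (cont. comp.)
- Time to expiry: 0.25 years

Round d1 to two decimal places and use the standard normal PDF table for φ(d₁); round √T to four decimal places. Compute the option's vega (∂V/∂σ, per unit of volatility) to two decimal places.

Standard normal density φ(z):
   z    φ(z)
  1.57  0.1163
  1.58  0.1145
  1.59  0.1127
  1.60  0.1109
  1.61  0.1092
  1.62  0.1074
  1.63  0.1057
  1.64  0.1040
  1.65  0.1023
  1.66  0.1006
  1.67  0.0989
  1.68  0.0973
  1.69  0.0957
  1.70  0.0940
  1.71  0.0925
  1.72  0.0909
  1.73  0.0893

19.11

σ√T = 0.14·√0.25 = 0.0700
d₁ = [ln(380/340) + (0.01 + ½·0.14²)·0.25] / (σ√T) = (0.1112 + 0.0050) / 0.0700 = 1.6597 which rounds to 1.66
√T = √0.25 = 0.5000
φ(d₁) = φ(1.66) = 0.1006
vega = S·φ(d₁)·√T = 380·0.1006·0.5000 = 19.1140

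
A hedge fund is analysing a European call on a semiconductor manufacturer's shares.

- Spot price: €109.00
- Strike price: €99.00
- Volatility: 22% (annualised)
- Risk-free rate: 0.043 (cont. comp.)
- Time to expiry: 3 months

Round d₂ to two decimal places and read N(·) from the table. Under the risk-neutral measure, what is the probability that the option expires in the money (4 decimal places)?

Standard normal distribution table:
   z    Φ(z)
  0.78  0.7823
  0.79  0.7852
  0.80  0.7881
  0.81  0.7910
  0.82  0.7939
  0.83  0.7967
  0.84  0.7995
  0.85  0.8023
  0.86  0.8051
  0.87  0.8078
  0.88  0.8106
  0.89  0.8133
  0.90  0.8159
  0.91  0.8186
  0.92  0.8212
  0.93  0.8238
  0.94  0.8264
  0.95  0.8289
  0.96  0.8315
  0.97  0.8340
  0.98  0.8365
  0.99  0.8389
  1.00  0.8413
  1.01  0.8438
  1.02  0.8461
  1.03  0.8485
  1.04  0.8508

σ√T = 0.22 × 0.5000 = 0.1100
d₁ = [ln(109/99) + (0.043 + ½·0.22²)·0.25] / (σ√T) = (0.0962 + 0.0168) / 0.1100 = 1.0275 which rounds to 1.03
d₂ = 1.0275 − 0.1100 = 0.9175 which rounds to 0.92
Pr(exercise) under Q = N(d₂) = 0.8212

0.8212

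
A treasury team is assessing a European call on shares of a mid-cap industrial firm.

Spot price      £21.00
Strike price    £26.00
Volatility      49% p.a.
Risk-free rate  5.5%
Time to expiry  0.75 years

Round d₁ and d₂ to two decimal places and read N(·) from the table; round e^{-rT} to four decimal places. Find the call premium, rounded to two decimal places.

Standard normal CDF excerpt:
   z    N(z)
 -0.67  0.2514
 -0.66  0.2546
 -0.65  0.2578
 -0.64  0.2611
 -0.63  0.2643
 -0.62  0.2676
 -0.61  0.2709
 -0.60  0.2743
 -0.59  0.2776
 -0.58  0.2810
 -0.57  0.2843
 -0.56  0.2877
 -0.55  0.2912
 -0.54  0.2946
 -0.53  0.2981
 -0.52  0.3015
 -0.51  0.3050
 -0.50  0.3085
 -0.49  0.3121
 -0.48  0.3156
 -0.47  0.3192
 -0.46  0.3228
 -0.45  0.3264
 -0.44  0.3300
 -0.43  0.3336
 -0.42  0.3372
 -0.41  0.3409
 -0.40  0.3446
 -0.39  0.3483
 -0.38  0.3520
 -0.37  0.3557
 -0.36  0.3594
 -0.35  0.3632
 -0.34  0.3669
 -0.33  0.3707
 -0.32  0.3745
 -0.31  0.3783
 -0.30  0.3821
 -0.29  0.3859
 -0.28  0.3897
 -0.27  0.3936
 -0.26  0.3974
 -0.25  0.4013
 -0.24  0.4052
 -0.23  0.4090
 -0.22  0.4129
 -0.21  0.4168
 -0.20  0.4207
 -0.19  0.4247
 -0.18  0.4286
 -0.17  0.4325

T = 0.75;  σ√T = 0.4244
ln(S/K) + (r + σ²/2)T = ln(21/26) + (0.055 + 0.49²/2)·0.75 = -0.2136 + 0.1313 = -0.0823
d₁ = -0.0823 / 0.4244 = -0.1939 which rounds to -0.19
d₂ = d₁ − σ√T = -0.1939 − 0.4244 = -0.6183 which rounds to -0.62
e^(−rT) = e^(−0.055·0.75) = 0.9596
C = 21·N(-0.19) − 26·0.9596·N(-0.62) = 21·0.4247 − 26·0.9596·0.2676 = 8.9187 − 6.6765 = 2.2422

£2.24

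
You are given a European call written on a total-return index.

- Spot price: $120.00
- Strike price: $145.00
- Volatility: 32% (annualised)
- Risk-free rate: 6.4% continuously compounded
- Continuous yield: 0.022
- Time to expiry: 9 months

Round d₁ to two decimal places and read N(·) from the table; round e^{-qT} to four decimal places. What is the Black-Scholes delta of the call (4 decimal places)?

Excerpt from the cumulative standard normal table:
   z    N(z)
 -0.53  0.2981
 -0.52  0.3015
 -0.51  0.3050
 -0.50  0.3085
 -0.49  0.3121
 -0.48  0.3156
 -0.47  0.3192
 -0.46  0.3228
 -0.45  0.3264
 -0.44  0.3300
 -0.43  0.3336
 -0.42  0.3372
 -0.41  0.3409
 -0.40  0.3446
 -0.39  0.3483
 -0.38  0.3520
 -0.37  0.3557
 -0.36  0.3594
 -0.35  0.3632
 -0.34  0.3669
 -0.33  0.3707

0.3281

σ√T = 0.32 × 0.8660 = 0.2771
d₁ = [ln(120/145) + (0.064 − 0.022 + ½·0.32²)·0.75] / (σ√T) = (-0.1892 + 0.0699) / 0.2771 = -0.4306 ≈ -0.43
N(d₁) = N(-0.43) = 0.3336
Δ_call = e^(−qT)·N(d₁) = 0.9836·0.3336 = 0.3281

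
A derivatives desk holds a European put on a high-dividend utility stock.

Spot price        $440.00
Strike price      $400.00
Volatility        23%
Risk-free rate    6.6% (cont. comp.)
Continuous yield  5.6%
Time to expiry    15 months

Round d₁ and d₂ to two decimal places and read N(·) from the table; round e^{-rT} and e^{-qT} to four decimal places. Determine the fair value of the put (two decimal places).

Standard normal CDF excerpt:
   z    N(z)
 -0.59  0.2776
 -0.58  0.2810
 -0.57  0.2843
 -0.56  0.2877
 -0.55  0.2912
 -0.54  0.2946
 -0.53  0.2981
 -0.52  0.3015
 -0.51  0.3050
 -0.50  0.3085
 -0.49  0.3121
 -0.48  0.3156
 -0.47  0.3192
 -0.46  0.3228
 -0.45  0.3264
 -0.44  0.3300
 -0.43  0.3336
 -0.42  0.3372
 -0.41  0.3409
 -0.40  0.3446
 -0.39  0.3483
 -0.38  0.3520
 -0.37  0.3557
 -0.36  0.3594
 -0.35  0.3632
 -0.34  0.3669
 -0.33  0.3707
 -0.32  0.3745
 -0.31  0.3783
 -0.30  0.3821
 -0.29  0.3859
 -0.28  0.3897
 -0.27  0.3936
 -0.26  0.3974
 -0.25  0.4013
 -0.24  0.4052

σ√T = 0.23 × 1.1180 = 0.2571
ln(S/K) + (r − q + σ²/2)T = ln(440/400) + (0.066 − 0.056 + 0.23²/2)·1.25 = 0.0953 + 0.0456 = 0.1409
d₁ = 0.1409 / 0.2571 = 0.5478 which rounds to 0.55
d₂ = d₁ − σ√T = 0.5478 − 0.2571 = 0.2907 which rounds to 0.29
e^(−qT) = e^(−0.056·1.25) = 0.9324;  e^(−rT) = e^(−0.066·1.25) = 0.9208
N(−d₂) = N(-0.29) = 0.3859;  N(−d₁) = N(-0.55) = 0.2912
P = 400·0.9208·0.3859 − 440·0.9324·0.2912 = 142.1347 − 119.4665 = 22.6681

$22.67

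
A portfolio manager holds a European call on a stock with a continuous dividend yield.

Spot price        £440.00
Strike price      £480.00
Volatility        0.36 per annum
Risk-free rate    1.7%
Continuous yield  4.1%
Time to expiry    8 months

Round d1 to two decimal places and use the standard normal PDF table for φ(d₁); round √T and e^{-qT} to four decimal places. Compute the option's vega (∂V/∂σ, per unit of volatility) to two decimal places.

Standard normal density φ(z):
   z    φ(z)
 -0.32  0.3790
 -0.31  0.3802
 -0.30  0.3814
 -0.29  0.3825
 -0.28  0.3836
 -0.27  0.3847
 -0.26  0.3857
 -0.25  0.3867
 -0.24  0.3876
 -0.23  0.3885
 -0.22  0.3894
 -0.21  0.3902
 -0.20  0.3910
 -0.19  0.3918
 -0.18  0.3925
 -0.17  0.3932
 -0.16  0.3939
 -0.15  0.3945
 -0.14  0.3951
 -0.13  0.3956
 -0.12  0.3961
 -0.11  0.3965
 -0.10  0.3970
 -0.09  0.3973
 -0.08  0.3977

136.68

T = 0.6667;  σ√T = 0.2939
d₁ = [ln(440/480) + (0.017 − 0.041 + 0.36²/2)·0.6667] / 0.2939 = [-0.0870 + 0.0272] / 0.2939 = -0.2035 → -0.20
√T = √0.6667 = 0.8165
φ(d₁) = φ(-0.20) = 0.3910
e^(−qT) = e^(−0.041·0.6667) = 0.9730
vega = S·e^(−qT)·φ(d₁)·√T = 440·0.9730·0.3910·0.8165 = 136.6780
(Call and put vega coincide under Black-Scholes.)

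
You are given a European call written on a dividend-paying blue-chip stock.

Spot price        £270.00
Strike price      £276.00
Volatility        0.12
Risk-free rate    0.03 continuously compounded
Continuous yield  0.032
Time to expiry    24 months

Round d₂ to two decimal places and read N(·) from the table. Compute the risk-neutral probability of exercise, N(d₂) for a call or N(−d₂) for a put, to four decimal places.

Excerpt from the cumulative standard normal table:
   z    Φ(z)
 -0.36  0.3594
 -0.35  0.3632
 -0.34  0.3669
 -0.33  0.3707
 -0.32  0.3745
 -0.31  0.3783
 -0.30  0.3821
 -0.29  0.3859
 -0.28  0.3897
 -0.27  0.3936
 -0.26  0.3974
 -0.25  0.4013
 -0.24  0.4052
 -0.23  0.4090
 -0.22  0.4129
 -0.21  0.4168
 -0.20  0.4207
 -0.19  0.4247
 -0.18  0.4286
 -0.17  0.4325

σ√T = 0.12 × 1.4142 = 0.1697
d₁ = [ln(270/276) + (0.03 − 0.032 + ½·0.12²)·2] / (σ√T) = (-0.0220 + 0.0104) / 0.1697 = -0.0682 ≈ -0.07
d₂ = -0.0682 − 0.1697 = -0.2379 ≈ -0.24
Risk-neutral Pr[S_T > K] = N(d₂) = N(-0.24) = 0.4052

0.4052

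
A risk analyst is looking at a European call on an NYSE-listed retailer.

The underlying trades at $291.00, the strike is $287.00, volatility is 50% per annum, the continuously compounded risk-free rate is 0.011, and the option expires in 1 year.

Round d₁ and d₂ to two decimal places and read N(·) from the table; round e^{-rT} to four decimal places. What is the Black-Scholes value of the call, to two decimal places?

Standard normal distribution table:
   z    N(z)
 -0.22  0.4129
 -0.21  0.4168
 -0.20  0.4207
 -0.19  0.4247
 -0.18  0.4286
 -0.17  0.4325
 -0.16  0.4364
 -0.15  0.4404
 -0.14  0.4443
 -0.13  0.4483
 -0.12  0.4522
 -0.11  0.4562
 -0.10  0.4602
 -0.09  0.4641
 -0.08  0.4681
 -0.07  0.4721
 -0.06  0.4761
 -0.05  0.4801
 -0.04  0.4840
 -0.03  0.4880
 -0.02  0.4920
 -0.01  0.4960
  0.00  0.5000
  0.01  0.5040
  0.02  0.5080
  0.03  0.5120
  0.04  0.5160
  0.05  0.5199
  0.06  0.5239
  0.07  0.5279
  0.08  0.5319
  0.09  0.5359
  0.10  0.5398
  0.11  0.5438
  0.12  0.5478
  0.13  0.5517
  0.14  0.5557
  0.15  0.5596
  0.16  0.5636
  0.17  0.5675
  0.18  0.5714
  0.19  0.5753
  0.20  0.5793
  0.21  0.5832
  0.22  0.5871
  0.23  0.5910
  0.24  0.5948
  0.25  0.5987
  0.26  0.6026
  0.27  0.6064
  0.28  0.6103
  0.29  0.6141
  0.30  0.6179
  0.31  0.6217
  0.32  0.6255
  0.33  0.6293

σ√T = 0.5·√1 = 0.5000
d₁ = [ln(291/287) + (0.011 + 0.5²/2)·1] / 0.5000 = [0.0138 + 0.1360] / 0.5000 = 0.2997 which rounds to 0.30
d₂ = d₁ − σ√T = 0.2997 − 0.5000 = -0.2003 which rounds to -0.20
exp(−rT) = exp(−0.011·1) = 0.9891
N(d₁) = N(0.30) = 0.6179;  N(d₂) = N(-0.20) = 0.4207
C = 291·0.6179 − 287·0.9891·0.4207 = 179.8089 − 119.4248 = 60.3841

$60.38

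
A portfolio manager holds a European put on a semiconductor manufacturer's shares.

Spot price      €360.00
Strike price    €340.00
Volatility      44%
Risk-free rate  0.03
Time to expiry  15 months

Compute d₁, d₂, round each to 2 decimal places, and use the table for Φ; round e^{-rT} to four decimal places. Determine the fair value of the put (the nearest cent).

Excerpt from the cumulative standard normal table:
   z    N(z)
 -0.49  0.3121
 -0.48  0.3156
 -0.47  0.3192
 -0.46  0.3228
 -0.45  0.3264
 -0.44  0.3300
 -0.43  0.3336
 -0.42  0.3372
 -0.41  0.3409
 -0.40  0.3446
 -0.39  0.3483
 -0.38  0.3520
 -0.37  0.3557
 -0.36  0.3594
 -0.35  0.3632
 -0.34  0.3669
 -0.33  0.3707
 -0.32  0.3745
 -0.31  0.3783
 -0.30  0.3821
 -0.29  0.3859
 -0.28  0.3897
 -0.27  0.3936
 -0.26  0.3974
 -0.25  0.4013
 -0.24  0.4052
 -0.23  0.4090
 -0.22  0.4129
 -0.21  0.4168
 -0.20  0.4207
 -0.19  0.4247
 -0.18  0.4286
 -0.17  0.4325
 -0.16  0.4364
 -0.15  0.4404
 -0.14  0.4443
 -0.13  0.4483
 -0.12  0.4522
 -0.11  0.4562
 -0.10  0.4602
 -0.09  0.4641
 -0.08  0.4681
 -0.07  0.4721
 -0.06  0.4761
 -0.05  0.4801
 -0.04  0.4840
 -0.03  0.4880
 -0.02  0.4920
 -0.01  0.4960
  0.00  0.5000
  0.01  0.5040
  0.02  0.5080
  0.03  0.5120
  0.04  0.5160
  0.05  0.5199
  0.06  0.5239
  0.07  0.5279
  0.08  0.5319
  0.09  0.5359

€51.46

σ√T = 0.44·√1.25 = 0.4919
d₁ = [ln(360/340) + (0.03 + 0.44²/2)·1.25] / 0.4919 = [0.0572 + 0.1585] / 0.4919 = 0.4384 → 0.44
d₂ = d₁ − σ√T = 0.4384 − 0.4919 = -0.0535 → -0.05
e^(−rT) = e^(−0.03·1.25) = 0.9632
P = 340·0.9632·N(0.05) − 360·N(-0.44) = 340·0.9632·0.5199 − 360·0.3300 = 170.2610 − 118.8000 = 51.4610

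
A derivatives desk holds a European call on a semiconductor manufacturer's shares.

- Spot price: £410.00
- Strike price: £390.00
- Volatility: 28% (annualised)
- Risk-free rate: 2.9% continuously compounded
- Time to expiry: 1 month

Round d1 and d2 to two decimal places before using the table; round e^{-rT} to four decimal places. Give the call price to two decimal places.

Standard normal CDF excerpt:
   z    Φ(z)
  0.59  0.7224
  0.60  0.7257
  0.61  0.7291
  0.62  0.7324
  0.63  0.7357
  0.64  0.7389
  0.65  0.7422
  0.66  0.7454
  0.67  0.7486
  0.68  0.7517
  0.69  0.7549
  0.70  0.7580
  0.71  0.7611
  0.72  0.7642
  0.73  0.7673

T = 0.08333;  σ√T = 0.0808
d₁ = [ln(410/390) + (0.029 + 0.28²/2)·0.08333] / 0.0808 = [0.0500 + 0.0057] / 0.0808 = 0.6890 → 0.69
d₂ = d₁ − σ√T = 0.6890 − 0.0808 = 0.6082 → 0.61
exp(−rT) = exp(−0.029·0.08333) = 0.9976
C = 410·N(0.69) − 390·0.9976·N(0.61) = 410·0.7549 − 390·0.9976·0.7291 = 309.5090 − 283.6666 = 25.8424

£25.84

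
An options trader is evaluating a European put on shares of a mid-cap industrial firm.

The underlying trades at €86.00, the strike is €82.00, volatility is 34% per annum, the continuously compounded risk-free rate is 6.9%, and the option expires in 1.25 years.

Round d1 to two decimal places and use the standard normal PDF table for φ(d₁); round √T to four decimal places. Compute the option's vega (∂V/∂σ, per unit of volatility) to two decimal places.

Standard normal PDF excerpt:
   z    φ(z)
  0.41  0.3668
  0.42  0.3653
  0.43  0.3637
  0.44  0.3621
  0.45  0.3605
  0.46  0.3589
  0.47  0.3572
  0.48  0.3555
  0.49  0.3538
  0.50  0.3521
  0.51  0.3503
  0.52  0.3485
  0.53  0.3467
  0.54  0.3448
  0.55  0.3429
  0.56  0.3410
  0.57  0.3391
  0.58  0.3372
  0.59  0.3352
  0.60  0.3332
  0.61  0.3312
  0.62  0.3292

T = 1.25;  σ√T = 0.3801
d₁ = [ln(86/82) + (0.069 + ½·0.34²)·1.25] / (σ√T) = (0.0476 + 0.1585) / 0.3801 = 0.5423 ⇒ 0.54
√T = √1.25 = 1.1180
φ(d₁) = φ(0.54) = 0.3448
vega = S·φ(d₁)·√T = 86·0.3448·1.1180 = 33.1518

33.15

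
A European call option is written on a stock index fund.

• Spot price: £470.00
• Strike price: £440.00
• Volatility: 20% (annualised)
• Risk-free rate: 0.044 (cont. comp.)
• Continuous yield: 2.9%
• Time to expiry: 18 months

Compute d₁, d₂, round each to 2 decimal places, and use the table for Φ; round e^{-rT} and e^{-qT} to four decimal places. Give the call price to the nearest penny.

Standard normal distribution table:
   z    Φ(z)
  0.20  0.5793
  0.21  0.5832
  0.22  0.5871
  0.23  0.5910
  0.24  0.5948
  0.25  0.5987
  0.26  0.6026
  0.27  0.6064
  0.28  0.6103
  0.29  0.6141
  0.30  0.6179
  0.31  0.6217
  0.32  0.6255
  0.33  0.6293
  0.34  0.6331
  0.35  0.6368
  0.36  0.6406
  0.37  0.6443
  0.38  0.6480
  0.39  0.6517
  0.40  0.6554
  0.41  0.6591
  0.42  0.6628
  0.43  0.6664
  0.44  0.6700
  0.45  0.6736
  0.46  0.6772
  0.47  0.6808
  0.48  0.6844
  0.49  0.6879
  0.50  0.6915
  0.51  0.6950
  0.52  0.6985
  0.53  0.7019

T = 1.5;  σ√T = 0.2449
ln(S/K) + (r − q + σ²/2)T = ln(470/440) + (0.044 − 0.029 + 0.2²/2)·1.5 = 0.0660 + 0.0525 = 0.1185
d₁ = 0.1185 / 0.2449 = 0.4836 which rounds to 0.48
d₂ = d₁ − σ√T = 0.4836 − 0.2449 = 0.2387 which rounds to 0.24
exp(−qT) = exp(−0.029·1.5) = 0.9574;  exp(−rT) = exp(−0.044·1.5) = 0.9361
N(d₁) = N(0.48) = 0.6844;  N(d₂) = N(0.24) = 0.5948
C = 470·0.9574·0.6844 − 440·0.9361·0.5948 = 307.9649 − 244.9886 = 62.9763

£62.98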